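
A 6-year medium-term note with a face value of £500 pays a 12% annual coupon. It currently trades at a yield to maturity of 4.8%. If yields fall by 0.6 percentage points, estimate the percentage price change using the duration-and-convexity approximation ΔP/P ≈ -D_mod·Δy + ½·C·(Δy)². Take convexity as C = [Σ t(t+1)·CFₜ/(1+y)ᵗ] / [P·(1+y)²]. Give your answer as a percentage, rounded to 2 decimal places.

+2.81%

With y = 0.048:
  t   CF        PV=CF/(1+0.048)^t    t·PV        t(t+1)·PV
  1        60.00        57.2519        57.2519         114.5038
  2        60.00        54.6297       109.2594         327.7781
  3        60.00        52.1276       156.3827         625.5307
  4        60.00        49.7400       198.9602         994.8008
  5        60.00        47.4619       237.3093       1,423.8561
  6       560.00       422.6884     2,536.1304      17,752.9129
  Σ                    683.8995     3,295.2939      21,239.3824
P = 683.8995; D_Mac = 4.81839 yrs; D_mod = 4.59770 yrs; C = 28.27659.
Duration effect: -4.59770 × (-0.006) = +0.027586
Convexity effect: 0.5 × 28.27659 × (-0.006)² = +0.0005090
ΔP/P ≈ +0.027586 + 0.0005090 = +0.028095 = +2.8095%.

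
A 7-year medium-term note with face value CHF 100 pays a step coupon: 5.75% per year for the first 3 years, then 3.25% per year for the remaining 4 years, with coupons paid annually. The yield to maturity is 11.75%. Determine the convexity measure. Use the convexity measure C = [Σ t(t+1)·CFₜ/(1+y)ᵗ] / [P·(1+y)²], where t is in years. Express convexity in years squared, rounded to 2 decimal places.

34.84

With y = 0.1175:
  t   CF        PV=CF/(1+0.1175)^t    t·PV        t(t+1)·PV
  1         5.75         5.1454         5.1454          10.2908
  2         5.75         4.6044         9.2088          27.6264
  3         5.75         4.1203        12.3608          49.4432
  4         3.25         2.0840         8.3359          41.6796
  5         3.25         1.8649         9.3243          55.9457
  6         3.25         1.6688        10.0127          70.0886
  7       103.25        47.4414       332.0897       2,656.7174
  Σ                     66.9291       386.4775       2,911.7917
P = 66.9291.
Convexity = Σ t(t+1)·PV / [P·(1+y)²] = 2,911.7917 / (66.9291 × 1.248806) = 34.83778.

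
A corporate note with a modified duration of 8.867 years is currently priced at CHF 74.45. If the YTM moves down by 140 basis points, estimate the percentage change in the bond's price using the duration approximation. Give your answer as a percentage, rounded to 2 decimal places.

Duration approximation: ΔP/P ≈ -D_mod · Δy = -8.867 × (-0.014) = +0.124138.
As a percentage: +12.4138%.

+12.41%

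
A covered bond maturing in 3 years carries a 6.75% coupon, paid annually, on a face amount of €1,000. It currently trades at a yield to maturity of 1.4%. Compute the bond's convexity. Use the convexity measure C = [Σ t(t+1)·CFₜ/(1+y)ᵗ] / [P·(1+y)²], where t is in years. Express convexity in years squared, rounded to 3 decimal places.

With y = 0.014:
  t   CF        PV=CF/(1+0.014)^t    t·PV        t(t+1)·PV
  1        67.50        66.5680        66.5680         133.1361
  2        67.50        65.6490       131.2979         393.8938
  3     1,067.50     1,023.8917     3,071.6751      12,286.7003
  Σ                  1,156.1087     3,269.5410      12,813.7302
P = 1,156.1087.
Convexity = Σ t(t+1)·PV / [P·(1+y)²] = 12,813.7302 / (1,156.1087 × 1.028196) = 10.77956.

10.780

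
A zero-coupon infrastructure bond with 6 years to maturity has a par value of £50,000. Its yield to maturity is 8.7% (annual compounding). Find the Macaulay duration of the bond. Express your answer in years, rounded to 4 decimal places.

6.0000 years

A zero-coupon bond has a single cash flow at maturity, so its Macaulay duration equals its maturity: 6 years.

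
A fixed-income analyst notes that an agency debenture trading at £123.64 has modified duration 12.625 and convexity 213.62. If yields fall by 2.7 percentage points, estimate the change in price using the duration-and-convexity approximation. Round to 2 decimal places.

Duration effect: -D_mod·Δy = -12.625 × (-0.027) = +0.340875
Convexity effect: ½·C·(Δy)² = 0.5 × 213.62 × (-0.027)² = +0.07786449
ΔP/P ≈ +0.340875 + 0.07786449 = +0.41873949
ΔP ≈ 123.64 × (+0.41873949) = +51.7729505436.

+£51.77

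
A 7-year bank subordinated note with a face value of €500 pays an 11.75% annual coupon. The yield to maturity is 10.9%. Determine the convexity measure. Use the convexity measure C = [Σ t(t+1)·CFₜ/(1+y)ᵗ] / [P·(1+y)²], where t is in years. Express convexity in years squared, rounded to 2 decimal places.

30.06

With y = 0.109:
  t   CF        PV=CF/(1+0.109)^t    t·PV        t(t+1)·PV
  1        58.75        52.9757        52.9757         105.9513
  2        58.75        47.7688        95.5377         286.6131
  3        58.75        43.0738       129.2214         516.8857
  4        58.75        38.8402       155.3609         776.8044
  5        58.75        35.0227       175.1137       1,050.6822
  6        58.75        31.5805       189.4828       1,326.3798
  7       558.75       270.8300     1,895.8098      15,166.4780
  Σ                    520.0917     2,693.5019      19,229.7945
P = 520.0917.
Convexity = Σ t(t+1)·PV / [P·(1+y)²] = 19,229.7945 / (520.0917 × 1.229881) = 30.06295.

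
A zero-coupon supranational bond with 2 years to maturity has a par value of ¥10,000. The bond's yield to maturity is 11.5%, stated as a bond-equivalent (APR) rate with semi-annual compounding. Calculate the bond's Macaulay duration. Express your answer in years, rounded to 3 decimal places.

A zero-coupon bond has a single cash flow at maturity, so its Macaulay duration equals its maturity: 2 years.
(Equivalently: 4 semi-annual periods ÷ 2 = 2 years.)

2.000 years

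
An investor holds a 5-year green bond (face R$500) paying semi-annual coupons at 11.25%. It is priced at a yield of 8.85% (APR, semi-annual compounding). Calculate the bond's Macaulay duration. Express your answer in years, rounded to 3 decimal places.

4.010 years

Periodic yield y = 0.04425. Discount each cash flow and weight by its period:
  t   CF        PV=CF/(1+0.04425)^t    t·PV
  1       28.125        26.9332        26.9332
  2       28.125        25.7919        51.5838
  3       28.125        24.6990        74.0970
  4       28.125        23.6524        94.6095
  5       28.125        22.6501       113.2505
  6       28.125        21.6903       130.1418
  7       28.125        20.7712       145.3983
  8       28.125        19.8910       159.1280
  9       28.125        19.0481       171.4331
  10     528.125       342.5247     3,425.2469
  Σ                    547.6519     4,391.8221
Price P = Σ PV = 547.6519.
Macaulay duration = Σ(t·PV) / P = 4,391.8221 / 547.6519 = 8.01937 half-year periods.
In years: 8.01937 / 2 = 4.00968 years.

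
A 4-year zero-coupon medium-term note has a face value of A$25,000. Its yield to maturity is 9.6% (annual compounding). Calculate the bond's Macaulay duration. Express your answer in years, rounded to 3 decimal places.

4.000 years

A zero-coupon bond has a single cash flow at maturity, so its Macaulay duration equals its maturity: 4 years.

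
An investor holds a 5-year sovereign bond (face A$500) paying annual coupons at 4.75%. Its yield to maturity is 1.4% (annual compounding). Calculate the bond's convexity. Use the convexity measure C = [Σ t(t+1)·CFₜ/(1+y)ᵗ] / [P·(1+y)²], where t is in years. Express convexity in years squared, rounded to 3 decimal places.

26.086

With y = 0.014:
  t   CF        PV=CF/(1+0.014)^t    t·PV        t(t+1)·PV
  1        23.75        23.4221        23.4221          46.8442
  2        23.75        23.0987        46.1974         138.5923
  3        23.75        22.7798        68.3394         273.3575
  4        23.75        22.4653        89.8611         449.3056
  5       523.75       488.5784     2,442.8920      14,657.3519
  Σ                    580.3443     2,670.7120      15,565.4514
P = 580.3443.
Convexity = Σ t(t+1)·PV / [P·(1+y)²] = 15,565.4514 / (580.3443 × 1.028196) = 26.08556.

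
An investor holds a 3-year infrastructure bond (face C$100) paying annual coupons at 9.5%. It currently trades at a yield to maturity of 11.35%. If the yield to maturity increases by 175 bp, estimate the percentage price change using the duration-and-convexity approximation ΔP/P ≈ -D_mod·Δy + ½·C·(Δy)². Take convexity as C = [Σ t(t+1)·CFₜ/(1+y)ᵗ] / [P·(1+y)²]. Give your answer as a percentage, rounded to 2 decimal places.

With y = 0.1135:
  t   CF        PV=CF/(1+0.1135)^t    t·PV        t(t+1)·PV
  1         9.50         8.5317         8.5317          17.0633
  2         9.50         7.6620        15.3240          45.9721
  3       109.50        79.3128       237.9385         951.7540
  Σ                     95.5065       261.7942       1,014.7894
P = 95.5065; D_Mac = 2.74111 yrs; D_mod = 2.46171 yrs; C = 8.56964.
Duration effect: -2.46171 × (+0.0175) = -0.043080
Convexity effect: 0.5 × 8.56964 × (0.0175)² = +0.0013122
ΔP/P ≈ -0.043080 + 0.0013122 = -0.041768 = -4.1768%.

-4.18%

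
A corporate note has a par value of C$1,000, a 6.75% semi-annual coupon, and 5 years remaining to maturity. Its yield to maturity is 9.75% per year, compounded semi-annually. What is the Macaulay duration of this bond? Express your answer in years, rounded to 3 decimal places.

4.274 years

Periodic yield y = 0.04875. Discount each cash flow and weight by its period:
  t   CF        PV=CF/(1+0.04875)^t    t·PV
  1        33.75        32.1812        32.1812
  2        33.75        30.6853        61.3705
  3        33.75        29.2589        87.7767
  4        33.75        27.8988       111.5953
  5        33.75        26.6020       133.0099
  6        33.75        25.3654       152.1925
  7        33.75        24.1863       169.3043
  8        33.75        23.0621       184.4964
  9        33.75        21.9900       197.9104
  10    1,033.75       642.2377     6,422.3768
  Σ                    883.4676     7,552.2139
Price P = Σ PV = 883.4676.
Macaulay duration = Σ(t·PV) / P = 7,552.2139 / 883.4676 = 8.54838 half-year periods.
In years: 8.54838 / 2 = 4.27419 years.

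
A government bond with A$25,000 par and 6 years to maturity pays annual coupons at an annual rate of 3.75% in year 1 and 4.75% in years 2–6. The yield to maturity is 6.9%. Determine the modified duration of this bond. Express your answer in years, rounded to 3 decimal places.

Periodic yield y = 0.069. First find Macaulay duration:
  t   CF        PV=CF/(1+0.069)^t    t·PV
  1       937.50       876.9878       876.9878
  2     1,187.50     1,039.1499     2,078.2998
  3     1,187.50       972.0766     2,916.2299
  4     1,187.50       909.3327     3,637.3307
  5     1,187.50       850.6386     4,253.1931
  6    26,187.50    17,548.0074   105,288.0444
  Σ                 22,196.1931   119,050.0858
P = 22,196.1931; Macaulay duration = 119,050.0858 / 22,196.1931 = 5.36354 years.
Modified duration = D_Mac / (1 + y) = 5.36354 / 1.069 = 5.01734 years.

5.017 years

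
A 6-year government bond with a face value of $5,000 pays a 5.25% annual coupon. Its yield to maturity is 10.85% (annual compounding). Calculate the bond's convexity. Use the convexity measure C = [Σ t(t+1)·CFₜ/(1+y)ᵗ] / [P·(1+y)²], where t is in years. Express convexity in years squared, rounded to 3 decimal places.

28.061

With y = 0.1085:
  t   CF        PV=CF/(1+0.1085)^t    t·PV        t(t+1)·PV
  1       262.50       236.8065       236.8065         473.6130
  2       262.50       213.6279       427.2557       1,281.7672
  3       262.50       192.7180       578.1539       2,312.6157
  4       262.50       173.8547       695.4189       3,477.0947
  5       262.50       156.8378       784.1891       4,705.1349
  6     5,262.50     2,836.4682    17,018.8094     119,131.6658
  Σ                  3,810.3131    19,740.6336     131,381.8912
P = 3,810.3131.
Convexity = Σ t(t+1)·PV / [P·(1+y)²] = 131,381.8912 / (3,810.3131 × 1.228772) = 28.06102.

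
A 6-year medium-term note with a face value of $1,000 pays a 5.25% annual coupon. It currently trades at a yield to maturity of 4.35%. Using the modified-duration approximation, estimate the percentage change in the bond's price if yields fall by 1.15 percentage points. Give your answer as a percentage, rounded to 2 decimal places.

+5.86%

Periodic yield y = 0.0435. Modified duration first:
  t   CF        PV=CF/(1+0.0435)^t    t·PV
  1        52.50        50.3115        50.3115
  2        52.50        48.2141        96.4283
  3        52.50        46.2043       138.6128
  4        52.50        44.2782       177.1126
  5        52.50        42.4323       212.1617
  6     1,052.50       815.2060     4,891.2362
  Σ                  1,046.6464     5,565.8630
P = 1,046.6464; D_Mac = 5.31781 yrs; D_mod = 5.31781/(1+0.0435) = 5.09613 yrs.
ΔP/P ≈ -D_mod · Δy = -5.09613 × (-0.0115) = +0.058605 = +5.8605%.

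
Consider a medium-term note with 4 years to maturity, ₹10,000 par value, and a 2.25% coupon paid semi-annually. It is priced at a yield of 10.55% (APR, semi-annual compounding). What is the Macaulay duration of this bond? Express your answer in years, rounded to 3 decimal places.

Periodic yield y = 0.05275. Discount each cash flow and weight by its period:
  t   CF        PV=CF/(1+0.05275)^t    t·PV
  1       112.50       106.8630       106.8630
  2       112.50       101.5084       203.0168
  3       112.50        96.4221       289.2664
  4       112.50        91.5907       366.3629
  5       112.50        87.0014       435.0070
  6       112.50        82.6420       495.8522
  7       112.50        78.5011       549.5077
  8    10,112.50     6,702.8042    53,622.4337
  Σ                  7,347.3330    56,068.3098
Price P = Σ PV = 7,347.3330.
Macaulay duration = Σ(t·PV) / P = 56,068.3098 / 7,347.3330 = 7.63111 half-year periods.
In years: 7.63111 / 2 = 3.81556 years.

3.816 years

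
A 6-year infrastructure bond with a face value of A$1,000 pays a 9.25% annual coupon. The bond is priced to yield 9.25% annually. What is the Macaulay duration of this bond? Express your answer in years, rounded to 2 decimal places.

Periodic yield y = 0.0925. Discount each cash flow and weight by its year:
  t   CF        PV=CF/(1+0.0925)^t    t·PV
  1        92.50        84.6682        84.6682
  2        92.50        77.4995       154.9990
  3        92.50        70.9377       212.8132
  4        92.50        64.9316       259.7263
  5        92.50        59.4339       297.1697
  6     1,092.50       642.5291     3,855.1743
  Σ                  1,000.0000     4,864.5507
Price P = Σ PV = 1,000.0000.
Macaulay duration = Σ(t·PV) / P = 4,864.5507 / 1,000.0000 = 4.86455 years.

4.86 years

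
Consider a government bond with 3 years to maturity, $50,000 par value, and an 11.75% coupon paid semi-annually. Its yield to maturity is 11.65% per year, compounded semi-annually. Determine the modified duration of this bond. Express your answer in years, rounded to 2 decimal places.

2.47 years

Periodic yield y = 0.05825. First find Macaulay duration:
  t   CF        PV=CF/(1+0.05825)^t    t·PV
  1     2,937.50     2,775.8091     2,775.8091
  2     2,937.50     2,623.0183     5,246.0366
  3     2,937.50     2,478.6377     7,435.9130
  4     2,937.50     2,342.2043     9,368.8170
  5     2,937.50     2,213.2807    11,066.4033
  6    52,937.50    37,690.6619   226,143.9716
  Σ                 50,123.6119   262,036.9507
P = 50,123.6119; Macaulay duration = 262,036.9507 / 50,123.6119 = 5.22781 half-year periods = 2.61391 years.
Modified duration = D_Mac / (1 + y) = 2.61391 / 1.05825 = 2.47003 years.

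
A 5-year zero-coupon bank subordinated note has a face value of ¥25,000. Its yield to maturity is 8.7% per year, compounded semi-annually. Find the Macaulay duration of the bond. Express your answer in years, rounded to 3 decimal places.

5.000 years

A zero-coupon bond has a single cash flow at maturity, so its Macaulay duration equals its maturity: 5 years.
(Equivalently: 10 semi-annual periods ÷ 2 = 5 years.)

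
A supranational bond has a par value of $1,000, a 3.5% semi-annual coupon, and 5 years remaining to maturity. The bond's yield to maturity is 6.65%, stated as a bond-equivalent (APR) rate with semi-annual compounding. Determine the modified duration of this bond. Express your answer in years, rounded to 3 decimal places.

4.449 years

Periodic yield y = 0.03325. First find Macaulay duration:
  t   CF        PV=CF/(1+0.03325)^t    t·PV
  1        17.50        16.9368        16.9368
  2        17.50        16.3918        32.7836
  3        17.50        15.8643        47.5930
  4        17.50        15.3538        61.4153
  5        17.50        14.8597        74.2987
  6        17.50        14.3815        86.2893
  7        17.50        13.9187        97.4312
  8        17.50        13.4708       107.7667
  9        17.50        13.0373       117.3361
  10    1,017.50       733.6354     7,336.3540
  Σ                    867.8504     7,978.2048
P = 867.8504; Macaulay duration = 7,978.2048 / 867.8504 = 9.19306 half-year periods = 4.59653 years.
Modified duration = D_Mac / (1 + y) = 4.59653 / 1.03325 = 4.44862 years.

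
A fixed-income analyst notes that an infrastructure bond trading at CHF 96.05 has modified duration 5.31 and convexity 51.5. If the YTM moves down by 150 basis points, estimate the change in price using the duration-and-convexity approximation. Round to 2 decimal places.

Duration effect: -D_mod·Δy = -5.31 × (-0.015) = +0.079650
Convexity effect: ½·C·(Δy)² = 0.5 × 51.5 × (-0.015)² = +0.00579375
ΔP/P ≈ +0.079650 + 0.00579375 = +0.08544375
ΔP ≈ 96.05 × (+0.08544375) = +8.2068721875.

+CHF 8.21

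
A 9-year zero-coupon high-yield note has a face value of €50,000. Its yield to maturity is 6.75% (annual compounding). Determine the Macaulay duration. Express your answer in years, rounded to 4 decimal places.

9.0000 years

A zero-coupon bond has a single cash flow at maturity, so its Macaulay duration equals its maturity: 9 years.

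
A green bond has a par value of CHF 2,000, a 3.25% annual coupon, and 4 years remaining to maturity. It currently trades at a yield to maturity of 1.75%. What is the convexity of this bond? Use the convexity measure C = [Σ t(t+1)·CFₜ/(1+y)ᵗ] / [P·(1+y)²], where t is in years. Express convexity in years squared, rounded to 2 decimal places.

With y = 0.0175:
  t   CF        PV=CF/(1+0.0175)^t    t·PV        t(t+1)·PV
  1        65.00        63.8821        63.8821         127.7641
  2        65.00        62.7834       125.5667         376.7001
  3        65.00        61.7035       185.1106         740.4425
  4     2,065.00     1,926.5593     7,706.2373      38,531.1863
  Σ                  2,114.9283     8,080.7967      39,776.0931
P = 2,114.9283.
Convexity = Σ t(t+1)·PV / [P·(1+y)²] = 39,776.0931 / (2,114.9283 × 1.035306) = 18.16593.

18.17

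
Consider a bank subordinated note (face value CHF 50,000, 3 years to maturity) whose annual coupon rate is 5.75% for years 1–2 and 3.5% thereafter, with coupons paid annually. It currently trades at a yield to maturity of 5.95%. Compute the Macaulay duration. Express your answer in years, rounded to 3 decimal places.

Periodic yield y = 0.0595. Discount each cash flow and weight by its year:
  t   CF        PV=CF/(1+0.0595)^t    t·PV
  1     2,875.00     2,713.5441     2,713.5441
  2     2,875.00     2,561.1554     5,122.3108
  3    51,750.00    43,511.8422   130,535.5267
  Σ                 48,786.5417   138,371.3815
Price P = Σ PV = 48,786.5417.
Macaulay duration = Σ(t·PV) / P = 138,371.3815 / 48,786.5417 = 2.83626 years.

2.836 years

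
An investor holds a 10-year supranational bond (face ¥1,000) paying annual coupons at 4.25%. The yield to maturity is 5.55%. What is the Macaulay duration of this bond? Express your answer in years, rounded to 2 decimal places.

Periodic yield y = 0.0555. Discount each cash flow and weight by its year:
  t   CF        PV=CF/(1+0.0555)^t    t·PV
  1        42.50        40.2653        40.2653
  2        42.50        38.1481        76.2961
  3        42.50        36.1422       108.4265
  4        42.50        34.2418       136.9670
  5        42.50        32.4413       162.2063
  6        42.50        30.7354       184.4127
  7        42.50        29.1193       203.8353
  8        42.50        27.5882       220.7054
  9        42.50        26.1375       235.2379
  10    1,042.50       607.4264     6,074.2643
  Σ                    902.2454     7,442.6168
Price P = Σ PV = 902.2454.
Macaulay duration = Σ(t·PV) / P = 7,442.6168 / 902.2454 = 8.24899 years.

8.25 years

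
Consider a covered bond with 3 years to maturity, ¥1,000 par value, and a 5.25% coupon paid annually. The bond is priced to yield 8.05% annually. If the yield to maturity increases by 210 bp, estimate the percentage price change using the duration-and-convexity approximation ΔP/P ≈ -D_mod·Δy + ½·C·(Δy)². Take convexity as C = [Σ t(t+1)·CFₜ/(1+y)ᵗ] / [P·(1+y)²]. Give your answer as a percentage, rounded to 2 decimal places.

With y = 0.0805:
  t   CF        PV=CF/(1+0.0805)^t    t·PV        t(t+1)·PV
  1        52.50        48.5886        48.5886          97.1772
  2        52.50        44.9686        89.9373         269.8118
  3     1,052.50       834.3491     2,503.0472      10,012.1889
  Σ                    927.9063     2,641.5731      10,379.1780
P = 927.9063; D_Mac = 2.84681 yrs; D_mod = 2.63472 yrs; C = 9.58097.
Duration effect: -2.63472 × (+0.021) = -0.055329
Convexity effect: 0.5 × 9.58097 × (0.021)² = +0.0021126
ΔP/P ≈ -0.055329 + 0.0021126 = -0.053216 = -5.3216%.

-5.32%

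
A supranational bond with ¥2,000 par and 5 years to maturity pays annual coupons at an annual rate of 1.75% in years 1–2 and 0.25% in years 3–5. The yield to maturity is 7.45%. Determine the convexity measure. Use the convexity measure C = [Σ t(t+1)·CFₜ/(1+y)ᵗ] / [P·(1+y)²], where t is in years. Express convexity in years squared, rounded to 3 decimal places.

With y = 0.0745:
  t   CF        PV=CF/(1+0.0745)^t    t·PV        t(t+1)·PV
  1        35.00        32.5733        32.5733          65.1466
  2        35.00        30.3148        60.6297         181.8890
  3         5.00         4.0304        12.0913          48.3651
  4         5.00         3.7510        15.0039          75.0195
  5     2,005.00     1,399.8525     6,999.2625      41,995.5751
  Σ                  1,470.5220     7,119.5606      42,365.9953
P = 1,470.5220.
Convexity = Σ t(t+1)·PV / [P·(1+y)²] = 42,365.9953 / (1,470.5220 × 1.154550) = 24.95359.

24.954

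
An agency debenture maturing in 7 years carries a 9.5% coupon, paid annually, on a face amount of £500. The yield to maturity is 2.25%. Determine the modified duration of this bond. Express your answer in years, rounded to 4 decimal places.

Periodic yield y = 0.0225. First find Macaulay duration:
  t   CF        PV=CF/(1+0.0225)^t    t·PV
  1        47.50        46.4548        46.4548
  2        47.50        45.4325        90.8651
  3        47.50        44.4328       133.2984
  4        47.50        43.4551       173.8202
  5        47.50        42.4988       212.4942
  6        47.50        41.5637       249.3819
  7       547.50       468.5338     3,279.7365
  Σ                    732.3714     4,186.0510
P = 732.3714; Macaulay duration = 4,186.0510 / 732.3714 = 5.71575 years.
Modified duration = D_Mac / (1 + y) = 5.71575 / 1.0225 = 5.58997 years.

5.5900 years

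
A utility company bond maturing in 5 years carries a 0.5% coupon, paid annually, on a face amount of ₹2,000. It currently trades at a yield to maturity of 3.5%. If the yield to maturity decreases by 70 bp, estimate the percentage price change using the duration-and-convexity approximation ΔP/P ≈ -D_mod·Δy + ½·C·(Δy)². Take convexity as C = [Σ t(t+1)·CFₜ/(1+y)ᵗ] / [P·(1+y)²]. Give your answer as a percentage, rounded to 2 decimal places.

With y = 0.035:
  t   CF        PV=CF/(1+0.035)^t    t·PV        t(t+1)·PV
  1        10.00         9.6618         9.6618          19.3237
  2        10.00         9.3351        18.6702          56.0106
  3        10.00         9.0194        27.0583         108.2331
  4        10.00         8.7144        34.8577         174.2884
  5     2,010.00     1,692.3661     8,461.8303      50,770.9820
  Σ                  1,729.0969     8,552.0783      51,128.8378
P = 1,729.0969; D_Mac = 4.94598 yrs; D_mod = 4.77872 yrs; C = 27.60361.
Duration effect: -4.77872 × (-0.007) = +0.033451
Convexity effect: 0.5 × 27.60361 × (-0.007)² = +0.0006763
ΔP/P ≈ +0.033451 + 0.0006763 = +0.034127 = +3.4127%.

+3.41%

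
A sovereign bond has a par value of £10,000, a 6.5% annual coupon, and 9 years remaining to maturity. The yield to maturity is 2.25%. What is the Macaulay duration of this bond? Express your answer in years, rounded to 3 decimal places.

Periodic yield y = 0.0225. Discount each cash flow and weight by its year:
  t   CF        PV=CF/(1+0.0225)^t    t·PV
  1       650.00       635.6968       635.6968
  2       650.00       621.7084     1,243.4168
  3       650.00       608.0278     1,824.0833
  4       650.00       594.6482     2,378.5927
  5       650.00       581.5630     2,907.8150
  6       650.00       568.7658     3,412.5947
  7       650.00       556.2501     3,893.7510
  8       650.00       544.0099     4,352.0794
  9    10,650.00     8,717.2551    78,455.2963
  Σ                 13,427.9251    99,103.3260
Price P = Σ PV = 13,427.9251.
Macaulay duration = Σ(t·PV) / P = 99,103.3260 / 13,427.9251 = 7.38039 years.

7.380 years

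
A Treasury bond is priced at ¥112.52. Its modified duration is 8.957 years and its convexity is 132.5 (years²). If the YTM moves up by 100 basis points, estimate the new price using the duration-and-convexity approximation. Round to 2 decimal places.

Duration effect: -D_mod·Δy = -8.957 × (+0.01) = -0.089570
Convexity effect: ½·C·(Δy)² = 0.5 × 132.5 × (0.01)² = +0.0066250
ΔP/P ≈ -0.089570 + 0.0066250 = -0.082945
New price ≈ 112.52 × (1 - 0.082945) = 103.1870286.

¥103.19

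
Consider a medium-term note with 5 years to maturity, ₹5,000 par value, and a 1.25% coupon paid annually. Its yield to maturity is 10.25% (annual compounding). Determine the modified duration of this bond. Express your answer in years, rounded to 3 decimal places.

4.393 years

Periodic yield y = 0.1025. First find Macaulay duration:
  t   CF        PV=CF/(1+0.1025)^t    t·PV
  1        62.50        56.6893        56.6893
  2        62.50        51.4189       102.8378
  3        62.50        46.6385       139.9154
  4        62.50        42.3025       169.2098
  5     5,062.50     3,107.9358    15,539.6792
  Σ                  3,304.9850    16,008.3316
P = 3,304.9850; Macaulay duration = 16,008.3316 / 3,304.9850 = 4.84369 years.
Modified duration = D_Mac / (1 + y) = 4.84369 / 1.1025 = 4.39337 years.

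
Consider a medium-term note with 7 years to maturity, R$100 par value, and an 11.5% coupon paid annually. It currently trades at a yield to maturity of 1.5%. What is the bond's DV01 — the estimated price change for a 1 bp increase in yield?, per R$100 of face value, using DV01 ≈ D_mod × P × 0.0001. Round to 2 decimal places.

Periodic yield y = 0.015.
  t   CF        PV=CF/(1+0.015)^t    t·PV
  1        11.50        11.3300        11.3300
  2        11.50        11.1626        22.3252
  3        11.50        10.9976        32.9929
  4        11.50        10.8351        43.3405
  5        11.50        10.6750        53.3750
  6        11.50        10.5172        63.1034
  7       111.50       100.4645       703.2514
  Σ                    165.9821       929.7185
P = 165.9821; D_Mac = 5.60132 yrs; D_mod = 5.51854 yrs.
DV01 ≈ 5.51854 × 165.9821 × 0.0001 = 0.091598.

R$0.09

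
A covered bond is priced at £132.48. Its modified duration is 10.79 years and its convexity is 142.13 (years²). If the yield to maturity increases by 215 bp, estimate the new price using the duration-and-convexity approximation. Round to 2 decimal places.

Duration effect: -D_mod·Δy = -10.79 × (+0.0215) = -0.231985
Convexity effect: ½·C·(Δy)² = 0.5 × 142.13 × (0.0215)² = +0.03284979625
ΔP/P ≈ -0.231985 + 0.03284979625 = -0.19913520375
New price ≈ 132.48 × (1 - 0.19913520375) = 106.0985682072.

£106.10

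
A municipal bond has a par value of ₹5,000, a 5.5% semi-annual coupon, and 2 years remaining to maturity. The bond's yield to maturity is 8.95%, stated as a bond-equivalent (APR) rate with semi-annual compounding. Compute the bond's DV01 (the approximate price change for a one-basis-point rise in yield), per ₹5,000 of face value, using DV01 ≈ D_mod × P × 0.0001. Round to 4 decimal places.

₹0.8612

Periodic yield y = 0.04475.
  t   CF        PV=CF/(1+0.04475)^t    t·PV
  1       137.50       131.6104       131.6104
  2       137.50       125.9731       251.9463
  3       137.50       120.5773       361.7319
  4     5,137.50     4,312.2340    17,248.9358
  Σ                  4,690.3948    17,994.2245
P = 4,690.3948; D_Mac = 3.83640 half-year periods = 1.91820 yrs; D_mod = 1.83604 yrs.
DV01 ≈ 1.83604 × 4,690.3948 × 0.0001 = 0.861174.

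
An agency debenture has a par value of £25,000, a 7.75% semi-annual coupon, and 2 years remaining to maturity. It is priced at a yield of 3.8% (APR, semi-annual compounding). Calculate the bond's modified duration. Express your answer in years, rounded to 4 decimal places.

Periodic yield y = 0.019. First find Macaulay duration:
  t   CF        PV=CF/(1+0.019)^t    t·PV
  1       968.75       950.6869       950.6869
  2       968.75       932.9607     1,865.9214
  3       968.75       915.5650     2,746.6949
  4    25,968.75    24,085.4247    96,341.6990
  Σ                 26,884.6373   101,905.0022
P = 26,884.6373; Macaulay duration = 101,905.0022 / 26,884.6373 = 3.79045 half-year periods = 1.89523 years.
Modified duration = D_Mac / (1 + y) = 1.89523 / 1.019 = 1.85989 years.

1.8599 years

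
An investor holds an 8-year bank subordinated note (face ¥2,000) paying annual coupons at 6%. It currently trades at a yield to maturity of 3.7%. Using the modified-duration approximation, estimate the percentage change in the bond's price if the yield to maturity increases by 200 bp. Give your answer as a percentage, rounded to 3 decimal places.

-12.912%

Periodic yield y = 0.037. Modified duration first:
  t   CF        PV=CF/(1+0.037)^t    t·PV
  1       120.00       115.7184       115.7184
  2       120.00       111.5896       223.1792
  3       120.00       107.6081       322.8243
  4       120.00       103.7687       415.0747
  5       120.00       100.0662       500.3311
  6       120.00        96.4959       578.9752
  7       120.00        93.0529       651.3704
  8     2,120.00     1,585.2794    12,682.2350
  Σ                  2,313.5792    15,489.7082
P = 2,313.5792; D_Mac = 6.69513 yrs; D_mod = 6.69513/(1+0.037) = 6.45625 yrs.
ΔP/P ≈ -D_mod · Δy = -6.45625 × (+0.02) = -0.129125 = -12.9125%.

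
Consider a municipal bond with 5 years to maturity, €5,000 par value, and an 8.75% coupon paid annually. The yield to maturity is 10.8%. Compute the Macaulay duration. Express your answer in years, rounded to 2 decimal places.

4.22 years

Periodic yield y = 0.108. Discount each cash flow and weight by its year:
  t   CF        PV=CF/(1+0.108)^t    t·PV
  1       437.50       394.8556       394.8556
  2       437.50       356.3679       712.7357
  3       437.50       321.6316       964.8949
  4       437.50       290.2813     1,161.1251
  5     5,437.50     3,256.1205    16,280.6025
  Σ                  4,619.2569    19,514.2138
Price P = Σ PV = 4,619.2569.
Macaulay duration = Σ(t·PV) / P = 19,514.2138 / 4,619.2569 = 4.22454 years.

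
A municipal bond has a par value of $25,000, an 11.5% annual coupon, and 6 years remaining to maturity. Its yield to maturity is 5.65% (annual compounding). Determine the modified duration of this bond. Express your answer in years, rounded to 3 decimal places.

Periodic yield y = 0.0565. First find Macaulay duration:
  t   CF        PV=CF/(1+0.0565)^t    t·PV
  1     2,875.00     2,721.2494     2,721.2494
  2     2,875.00     2,575.7212     5,151.4423
  3     2,875.00     2,437.9755     7,313.9266
  4     2,875.00     2,307.5964     9,230.3854
  5     2,875.00     2,184.1896    10,920.9482
  6    27,875.00    20,044.6219   120,267.7312
  Σ                 32,271.3540   155,605.6831
P = 32,271.3540; Macaulay duration = 155,605.6831 / 32,271.3540 = 4.82179 years.
Modified duration = D_Mac / (1 + y) = 4.82179 / 1.0565 = 4.56393 years.

4.564 years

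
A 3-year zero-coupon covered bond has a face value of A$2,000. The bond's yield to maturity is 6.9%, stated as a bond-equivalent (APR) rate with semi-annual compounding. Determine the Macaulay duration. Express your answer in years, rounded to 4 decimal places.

3.0000 years

A zero-coupon bond has a single cash flow at maturity, so its Macaulay duration equals its maturity: 3 years.
(Equivalently: 6 semi-annual periods ÷ 2 = 3 years.)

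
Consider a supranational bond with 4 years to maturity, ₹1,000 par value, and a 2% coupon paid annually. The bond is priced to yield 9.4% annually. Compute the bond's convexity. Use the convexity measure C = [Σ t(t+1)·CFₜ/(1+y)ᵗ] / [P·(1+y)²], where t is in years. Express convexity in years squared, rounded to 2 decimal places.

15.96

With y = 0.094:
  t   CF        PV=CF/(1+0.094)^t    t·PV        t(t+1)·PV
  1        20.00        18.2815        18.2815          36.5631
  2        20.00        16.7107        33.4215         100.2644
  3        20.00        15.2749        45.8247         183.2987
  4     1,020.00       712.0834     2,848.3337      14,241.6687
  Σ                    762.3506     2,945.8614      14,561.7948
P = 762.3506.
Convexity = Σ t(t+1)·PV / [P·(1+y)²] = 14,561.7948 / (762.3506 × 1.196836) = 15.95973.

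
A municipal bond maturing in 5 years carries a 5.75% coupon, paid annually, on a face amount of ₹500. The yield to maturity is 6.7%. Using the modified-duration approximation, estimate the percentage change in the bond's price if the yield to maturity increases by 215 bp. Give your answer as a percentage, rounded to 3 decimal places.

-9.013%

Periodic yield y = 0.067. Modified duration first:
  t   CF        PV=CF/(1+0.067)^t    t·PV
  1        28.75        26.9447        26.9447
  2        28.75        25.2528        50.5055
  3        28.75        23.6671        71.0012
  4        28.75        22.1810        88.7238
  5       528.75       382.3211     1,911.6056
  Σ                    480.3666     2,148.7808
P = 480.3666; D_Mac = 4.47321 yrs; D_mod = 4.47321/(1+0.067) = 4.19232 yrs.
ΔP/P ≈ -D_mod · Δy = -4.19232 × (+0.0215) = -0.090135 = -9.0135%.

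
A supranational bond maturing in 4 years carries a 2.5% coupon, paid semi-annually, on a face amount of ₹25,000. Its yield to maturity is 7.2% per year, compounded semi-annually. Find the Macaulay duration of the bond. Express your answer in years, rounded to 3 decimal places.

Periodic yield y = 0.036. Discount each cash flow and weight by its period:
  t   CF        PV=CF/(1+0.036)^t    t·PV
  1       312.50       301.6409       301.6409
  2       312.50       291.1592       582.3184
  3       312.50       281.0417       843.1251
  4       312.50       271.2758     1,085.1031
  5       312.50       261.8492     1,309.2460
  6       312.50       252.7502     1,516.5011
  7       312.50       243.9674     1,707.7715
  8    25,312.50    19,074.6684   152,597.3474
  Σ                 20,978.3528   159,943.0535
Price P = Σ PV = 20,978.3528.
Macaulay duration = Σ(t·PV) / P = 159,943.0535 / 20,978.3528 = 7.62420 half-year periods.
In years: 7.62420 / 2 = 3.81210 years.

3.812 years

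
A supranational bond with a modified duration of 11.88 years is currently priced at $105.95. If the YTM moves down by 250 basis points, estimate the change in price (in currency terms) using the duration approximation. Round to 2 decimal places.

+$31.47

Duration approximation: ΔP/P ≈ -D_mod · Δy = -11.88 × (-0.025) = +0.297000.
ΔP ≈ 105.95 × (+0.297000) = +31.46715.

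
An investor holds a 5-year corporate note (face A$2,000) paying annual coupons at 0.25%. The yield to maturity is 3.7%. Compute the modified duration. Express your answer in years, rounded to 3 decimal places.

Periodic yield y = 0.037. First find Macaulay duration:
  t   CF        PV=CF/(1+0.037)^t    t·PV
  1         5.00         4.8216         4.8216
  2         5.00         4.6496         9.2991
  3         5.00         4.4837        13.4510
  4         5.00         4.3237        17.2948
  5     2,005.00     1,671.9396     8,359.6982
  Σ                  1,690.2182     8,404.5647
P = 1,690.2182; Macaulay duration = 8,404.5647 / 1,690.2182 = 4.97247 years.
Modified duration = D_Mac / (1 + y) = 4.97247 / 1.037 = 4.79506 years.

4.795 years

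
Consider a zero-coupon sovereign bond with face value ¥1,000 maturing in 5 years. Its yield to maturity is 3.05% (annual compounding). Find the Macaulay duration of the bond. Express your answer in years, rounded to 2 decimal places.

5.00 years

A zero-coupon bond has a single cash flow at maturity, so its Macaulay duration equals its maturity: 5 years.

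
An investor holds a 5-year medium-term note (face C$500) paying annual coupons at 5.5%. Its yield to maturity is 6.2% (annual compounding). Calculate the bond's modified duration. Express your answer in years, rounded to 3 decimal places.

Periodic yield y = 0.062. First find Macaulay duration:
  t   CF        PV=CF/(1+0.062)^t    t·PV
  1        27.50        25.8945        25.8945
  2        27.50        24.3828        48.7656
  3        27.50        22.9593        68.8780
  4        27.50        21.6190        86.4758
  5       527.50       390.4810     1,952.4049
  Σ                    485.3366     2,182.4188
P = 485.3366; Macaulay duration = 2,182.4188 / 485.3366 = 4.49671 years.
Modified duration = D_Mac / (1 + y) = 4.49671 / 1.062 = 4.23419 years.

4.234 years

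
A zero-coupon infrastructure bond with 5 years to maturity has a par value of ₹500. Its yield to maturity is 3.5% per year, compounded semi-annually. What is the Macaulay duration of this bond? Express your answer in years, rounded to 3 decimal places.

A zero-coupon bond has a single cash flow at maturity, so its Macaulay duration equals its maturity: 5 years.
(Equivalently: 10 semi-annual periods ÷ 2 = 5 years.)

5.000 years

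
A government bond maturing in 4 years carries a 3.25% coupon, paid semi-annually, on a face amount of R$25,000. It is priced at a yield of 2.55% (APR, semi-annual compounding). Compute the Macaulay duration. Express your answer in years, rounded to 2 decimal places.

Periodic yield y = 0.01275. Discount each cash flow and weight by its period:
  t   CF        PV=CF/(1+0.01275)^t    t·PV
  1       406.25       401.1355       401.1355
  2       406.25       396.0854       792.1709
  3       406.25       391.0989     1,173.2968
  4       406.25       386.1752     1,544.7008
  5       406.25       381.3134     1,906.5672
  6       406.25       376.5129     2,259.0774
  7       406.25       371.7728     2,602.4096
  8    25,406.25    22,957.3921   183,659.1371
  Σ                 25,661.4863   194,338.4952
Price P = Σ PV = 25,661.4863.
Macaulay duration = Σ(t·PV) / P = 194,338.4952 / 25,661.4863 = 7.57316 half-year periods.
In years: 7.57316 / 2 = 3.78658 years.

3.79 years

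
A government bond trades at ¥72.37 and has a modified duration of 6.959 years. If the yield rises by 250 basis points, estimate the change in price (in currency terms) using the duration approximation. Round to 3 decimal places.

Duration approximation: ΔP/P ≈ -D_mod · Δy = -6.959 × (+0.025) = -0.173975.
ΔP ≈ 72.37 × (-0.173975) = -12.59057075.

-¥12.591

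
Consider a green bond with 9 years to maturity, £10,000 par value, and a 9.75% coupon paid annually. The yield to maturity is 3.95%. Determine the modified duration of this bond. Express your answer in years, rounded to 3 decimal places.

Periodic yield y = 0.0395. First find Macaulay duration:
  t   CF        PV=CF/(1+0.0395)^t    t·PV
  1       975.00       937.9509       937.9509
  2       975.00       902.3097     1,804.6194
  3       975.00       868.0228     2,604.0684
  4       975.00       835.0388     3,340.1551
  5       975.00       803.3081     4,016.5405
  6       975.00       772.7832     4,636.6990
  7       975.00       743.4182     5,203.9271
  8       975.00       715.1690     5,721.3518
  9    10,975.00     7,744.3342    69,699.0077
  Σ                 14,322.3348    97,964.3200
P = 14,322.3348; Macaulay duration = 97,964.3200 / 14,322.3348 = 6.83997 years.
Modified duration = D_Mac / (1 + y) = 6.83997 / 1.0395 = 6.58006 years.

6.580 years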